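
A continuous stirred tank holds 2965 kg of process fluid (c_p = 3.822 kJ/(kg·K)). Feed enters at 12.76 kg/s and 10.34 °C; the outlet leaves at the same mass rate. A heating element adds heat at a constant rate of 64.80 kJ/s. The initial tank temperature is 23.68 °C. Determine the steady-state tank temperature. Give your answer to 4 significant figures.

First-law balance (no shaft work): M c_p dT/dt = ṁ c_p (T_in − T) + 64.80.
At steady state dT/dt = 0 ⇒ T_ss = T_in + Q̇/(ṁ c_p) = 10.34 + 64.80/(12.76·3.822) = 11.6687 °C.

11.67 °C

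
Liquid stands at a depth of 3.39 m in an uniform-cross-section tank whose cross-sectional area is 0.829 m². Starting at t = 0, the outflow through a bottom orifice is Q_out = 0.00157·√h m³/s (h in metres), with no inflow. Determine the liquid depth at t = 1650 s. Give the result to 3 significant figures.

Accumulation of liquid (constant cross-section A): A dh/dt = −0.00157 √h.
Separate and integrate: 2(√h − √h₀) = −(0.00157/A) t.
√h = √3.39 − 0.00157·1650/(2·0.829) = 1.8412 − 1.5624 = 0.27877.
h = 0.27877² = 0.077713 m.

0.0777 m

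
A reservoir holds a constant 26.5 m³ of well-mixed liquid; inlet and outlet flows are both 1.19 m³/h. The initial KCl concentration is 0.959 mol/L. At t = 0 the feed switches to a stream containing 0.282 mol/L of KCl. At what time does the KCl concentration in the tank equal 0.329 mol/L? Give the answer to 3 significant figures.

59.4 h

Transient balance on the dissolved component: V dC/dt = Q(C_in − C), so τ = V/Q = 22.269 h.
C(t) = C_in + (C₀ − C_in) e^(−t/τ). Set C = 0.329 and solve for t:
e^(−t/τ) = (C − C_in)/(C₀ − C_in) = (0.329 − 0.282)/(0.959 − 0.282) = 0.069424
t = −τ ln(…) = 22.269 × 2.6675 = 59.403 h.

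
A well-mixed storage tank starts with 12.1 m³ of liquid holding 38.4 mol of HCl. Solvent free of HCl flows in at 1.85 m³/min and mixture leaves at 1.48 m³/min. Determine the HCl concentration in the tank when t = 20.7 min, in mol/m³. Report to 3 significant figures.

Total volume: dV/dt = Q_in − Q_out = 0.37000 m³/min, so V(t) = 12.1 + 0.37000 t and V(20.7) = 19.759 m³.
Species balance (pure solvent in): dm/dt = −Q_out · m/V(t).
Separate: dm/m = −Q_out dt/V(t) ⇒ ln(m/m₀) = −(Q_out/(Q_in−Q_out)) ln(V/V₀).
m = m₀ (V₀/V)^(Q_out/(Q_in−Q_out)) = 38.4 × (12.1/19.759)^(4.0000) = 5.4002 mol.
C = m/V = 5.4002/19.759 = 0.27331 mol/m³.

0.273 mol/m³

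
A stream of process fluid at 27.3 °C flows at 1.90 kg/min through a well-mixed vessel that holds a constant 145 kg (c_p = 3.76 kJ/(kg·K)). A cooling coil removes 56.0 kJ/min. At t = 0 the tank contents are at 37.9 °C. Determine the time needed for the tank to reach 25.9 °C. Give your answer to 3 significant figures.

Heat balance on the well-mixed liquid: M c_p dT/dt = ṁ c_p (T_in − T) − 56.0.
τ = M/ṁ = 76.316 min; T_ss = T_in − Q̇/(ṁ c_p) = 19.461 °C.
T(t) = T_ss + (T₀ − T_ss) e^(−t/τ). Set T = 25.9:
e^(−t/τ) = (25.9 − 19.461)/(37.9 − 19.461) = 0.34920
t = −76.316 · ln(0.34920) = 80.293 min.

80.3 min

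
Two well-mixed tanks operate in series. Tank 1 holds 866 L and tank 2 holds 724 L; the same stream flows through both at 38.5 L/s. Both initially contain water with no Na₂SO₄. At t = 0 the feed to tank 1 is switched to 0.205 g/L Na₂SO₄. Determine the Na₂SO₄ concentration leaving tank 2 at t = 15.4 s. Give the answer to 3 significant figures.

0.0354 g/L

Time constants: τᵢ = Vᵢ/Q for each well-mixed tank.
τ₁ = 866/38.5 = 22.494 s; τ₂ = 724/38.5 = 18.805 s.
Solving the cascade with C₁(0)=C₂(0)=0 gives C₂(t) = C_in[1 − (τ₁ e^(−t/τ₁) − τ₂ e^(−t/τ₂))/(τ₁ − τ₂)].
At t = 15.4: e^(−t/τ₁) = 0.50427, e^(−t/τ₂) = 0.44091.
C₂ = 0.205·[1 − (22.494·0.50427 − 18.805·0.44091)/(3.6883)] = 0.205·0.17266 = 0.035395 g/L.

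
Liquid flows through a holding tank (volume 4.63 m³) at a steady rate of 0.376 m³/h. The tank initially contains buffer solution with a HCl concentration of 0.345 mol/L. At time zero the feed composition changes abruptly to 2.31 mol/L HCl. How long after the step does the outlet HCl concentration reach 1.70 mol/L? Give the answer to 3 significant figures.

Species balance: V dC/dt = Q(C_in − C) ⇒ τ = V/Q = 12.314 h.
C(t) = C_in + (C₀ − C_in) e^(−t/τ). Set C = 1.70 and solve for t:
e^(−t/τ) = (C − C_in)/(C₀ − C_in) = (1.70 − 2.31)/(0.345 − 2.31) = 0.31043
t = −τ ln(…) = 12.314 × 1.1698 = 14.405 h.

14.4 h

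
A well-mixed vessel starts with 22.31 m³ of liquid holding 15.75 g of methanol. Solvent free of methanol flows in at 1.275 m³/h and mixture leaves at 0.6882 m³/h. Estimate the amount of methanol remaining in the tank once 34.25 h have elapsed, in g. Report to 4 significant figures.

Total volume: dV/dt = Q_in − Q_out = 0.586800 m³/h, so V(t) = 22.31 + 0.586800 t and V(34.25) = 42.4079 m³.
No methanol enters, so dm/dt = −Q_out · (m/V).
dm/m = −Q_out dt/(V₀ + 0.586800 t); integrating gives ln(m/m₀) = −(Q_out/(Q_in−Q_out)) ln(V/V₀).
m = m₀ (V₀/V)^(Q_out/(Q_in−Q_out)) = 15.75 × (22.31/42.4079)^(1.17280) = 7.41534 g.

7.415 g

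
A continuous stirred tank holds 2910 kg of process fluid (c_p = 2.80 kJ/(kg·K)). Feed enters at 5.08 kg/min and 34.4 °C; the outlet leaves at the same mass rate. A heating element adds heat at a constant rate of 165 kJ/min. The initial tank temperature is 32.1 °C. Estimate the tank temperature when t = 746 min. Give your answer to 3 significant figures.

42.2 °C

M c_p dT/dt = ṁ c_p (T_in − T) + Q̇.
τ = M/ṁ = 572.83 min; T_ss = T_in + Q̇/(ṁ c_p) = 34.4 + 165/(5.08·2.80) = 46.000 °C.
Solution: T(t) = T_ss + (T₀ − T_ss) e^(−t/τ).
T(746) = 46.000 + (-13.900)·e^(−746/572.83) = 46.000 + (-13.900)·0.27191 = 42.221 °C.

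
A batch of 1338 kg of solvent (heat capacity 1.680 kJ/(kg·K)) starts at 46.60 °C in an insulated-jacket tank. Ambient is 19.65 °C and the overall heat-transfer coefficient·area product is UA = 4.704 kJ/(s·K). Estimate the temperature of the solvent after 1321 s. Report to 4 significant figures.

21.35 °C

Energy balance: M c_p dT/dt = −UA(T − T_amb).
dT/dt = (T_ss − T)/τ with T_ss = T_amb = 19.6500 °C, τ = M c_p/UA = 1338·1.680/4.704 = 477.857 s.
Integrating: T(t) = T_ss + (T₀ − T_ss) e^(−t/τ).
T(1321) = 19.6500 + (26.9500)·0.0630124 = 21.3482 °C.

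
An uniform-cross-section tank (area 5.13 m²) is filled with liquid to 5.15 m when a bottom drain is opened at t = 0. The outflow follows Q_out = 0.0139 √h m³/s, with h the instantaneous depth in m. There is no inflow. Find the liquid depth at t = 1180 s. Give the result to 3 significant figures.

0.450 m

A dh/dt = −Q_out = −0.0139 √h.
∫ h^(−1/2) dh = −(0.0139/A) ∫ dt, giving 2√h = 2√h₀ − (0.0139/A) t.
√h = √5.15 − 0.0139·1180/(2·5.13) = 2.2694 − 1.5986 = 0.67073.
h = 0.67073² = 0.44987 m.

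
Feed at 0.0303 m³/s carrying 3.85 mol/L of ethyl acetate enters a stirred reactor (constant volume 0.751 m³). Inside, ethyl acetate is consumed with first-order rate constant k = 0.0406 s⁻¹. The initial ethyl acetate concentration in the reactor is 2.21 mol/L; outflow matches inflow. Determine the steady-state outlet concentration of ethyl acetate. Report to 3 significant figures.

V dC/dt = Q(C_in − C) − k V C.
Steady state (dC/dt = 0): C_ss = Q C_in/(Q + kV) = C_in/(1 + kV/Q).
C_ss = 0.0303·3.85/(0.0303 + 0.0406·0.751) = 0.11666/0.060791 = 1.9190 mol/L.

1.92 mol/L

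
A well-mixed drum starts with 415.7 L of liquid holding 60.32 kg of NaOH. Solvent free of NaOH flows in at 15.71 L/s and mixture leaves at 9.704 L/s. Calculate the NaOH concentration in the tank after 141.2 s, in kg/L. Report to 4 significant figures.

0.007918 kg/L

Total volume: dV/dt = Q_in − Q_out = 6.00600 L/s, so V(t) = 415.7 + 6.00600 t and V(141.2) = 1263.75 L.
No NaOH enters, so dm/dt = −Q_out · (m/V).
Separate: dm/m = −Q_out dt/V(t) ⇒ ln(m/m₀) = −(Q_out/(Q_in−Q_out)) ln(V/V₀).
m = m₀ (V₀/V)^(Q_out/(Q_in−Q_out)) = 60.32 × (415.7/1263.75)^(1.61572) = 10.0061 kg.
C = m/V = 10.0061/1263.75 = 0.00791777 kg/L.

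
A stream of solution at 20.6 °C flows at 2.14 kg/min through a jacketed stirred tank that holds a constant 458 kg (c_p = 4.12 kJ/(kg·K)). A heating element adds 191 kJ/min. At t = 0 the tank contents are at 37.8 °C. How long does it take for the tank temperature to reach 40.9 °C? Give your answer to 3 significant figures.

M c_p dT/dt = ṁ c_p (T_in − T) + Q̇.
τ = M/ṁ = 214.02 min; T_ss = T_in + Q̇/(ṁ c_p) = 42.263 °C.
T(t) = T_ss + (T₀ − T_ss) e^(−t/τ). Set T = 40.9:
e^(−t/τ) = (40.9 − 42.263)/(37.8 − 42.263) = 0.30543
t = −214.02 · ln(0.30543) = 253.83 min.

254 min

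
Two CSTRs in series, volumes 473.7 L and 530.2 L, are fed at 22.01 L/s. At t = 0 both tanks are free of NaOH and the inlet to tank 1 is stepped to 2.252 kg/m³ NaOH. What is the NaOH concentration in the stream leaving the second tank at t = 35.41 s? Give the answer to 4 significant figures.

1.036 kg/m³

Species balance on tank i: dCᵢ/dt = (Cᵢ₋₁ − Cᵢ)/τᵢ with τᵢ = Vᵢ/Q.
τ₁ = 473.7/22.01 = 21.5220 s; τ₂ = 530.2/22.01 = 24.0891 s.
Tank 1: C₁ = C_in(1 − e^(−t/τ₁)). Tank 2 (τ₁ ≠ τ₂): C₂ = C_in[1 − (τ₁ e^(−t/τ₁) − τ₂ e^(−t/τ₂))/(τ₁ − τ₂)].
At t = 35.41: e^(−t/τ₁) = 0.192957, e^(−t/τ₂) = 0.229934.
C₂ = 2.252·[1 − (21.5220·0.192957 − 24.0891·0.229934)/(-2.56701)] = 2.252·0.460043 = 1.03602 kg/m³.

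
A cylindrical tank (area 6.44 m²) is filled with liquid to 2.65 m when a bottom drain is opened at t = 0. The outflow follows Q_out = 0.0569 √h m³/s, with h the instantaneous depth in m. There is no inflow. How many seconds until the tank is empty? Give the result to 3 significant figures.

Mass balance (ρ constant): A dh/dt = −0.0569 √h.
∫ h^(−1/2) dh = −(0.0569/A) ∫ dt, giving 2√h = 2√h₀ − (0.0569/A) t.
Set h = 0: 2√h₀ = (0.0569/A) t_empty ⇒ t_empty = 2A√h₀/0.0569.
t_empty = 2·6.44·√2.65/0.0569 = 12.880·1.6279/0.0569 = 368.49 s.

368 s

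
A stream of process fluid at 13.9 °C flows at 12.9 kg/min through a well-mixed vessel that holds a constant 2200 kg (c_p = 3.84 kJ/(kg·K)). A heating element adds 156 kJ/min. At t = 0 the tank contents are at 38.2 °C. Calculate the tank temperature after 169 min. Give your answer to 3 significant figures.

24.9 °C

M c_p dT/dt = ṁ c_p (T_in − T) + Q̇.
τ = M/ṁ = 170.54 min; T_ss = T_in + Q̇/(ṁ c_p) = 13.9 + 156/(12.9·3.84) = 17.049 °C.
This is linear first-order; T(t) = T_ss + (T₀ − T_ss) e^(−t/τ).
T(169) = 17.049 + (21.151)·e^(−169/170.54) = 17.049 + (21.151)·0.37122 = 24.901 °C.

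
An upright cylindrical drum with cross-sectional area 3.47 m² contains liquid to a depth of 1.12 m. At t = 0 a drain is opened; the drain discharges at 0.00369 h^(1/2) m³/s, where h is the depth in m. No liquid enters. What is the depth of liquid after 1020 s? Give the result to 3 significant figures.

Unsteady balance on liquid volume: A dh/dt = −0.00369 √h.
∫ h^(−1/2) dh = −(0.00369/A) ∫ dt, giving 2√h = 2√h₀ − (0.00369/A) t.
√h = √1.12 − 0.00369·1020/(2·3.47) = 1.0583 − 0.54233 = 0.51597.
h = 0.51597² = 0.26622 m.

0.266 m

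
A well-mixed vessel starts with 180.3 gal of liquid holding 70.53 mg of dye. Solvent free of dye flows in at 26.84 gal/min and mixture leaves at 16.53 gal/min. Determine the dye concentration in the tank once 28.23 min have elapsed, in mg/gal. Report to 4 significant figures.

0.03205 mg/gal

Let m(t) be the amount of dye. Volume: V(t) = V₀ + (Q_in − Q_out) t = 180.3 + 10.3100 t; V(28.23) = 471.351 gal.
Species balance (pure solvent in): dm/dt = −Q_out · m/V(t).
Separate: dm/m = −Q_out dt/V(t) ⇒ ln(m/m₀) = −(Q_out/(Q_in−Q_out)) ln(V/V₀).
m = m₀ (V₀/V)^(Q_out/(Q_in−Q_out)) = 70.53 × (180.3/471.351)^(1.60330) = 15.1091 mg.
C = m/V = 15.1091/471.351 = 0.0320549 mg/gal.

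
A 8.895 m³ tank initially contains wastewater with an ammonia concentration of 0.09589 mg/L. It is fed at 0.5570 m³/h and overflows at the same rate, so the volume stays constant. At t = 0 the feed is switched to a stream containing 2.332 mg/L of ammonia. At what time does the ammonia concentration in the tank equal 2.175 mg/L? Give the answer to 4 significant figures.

Species balance: V dC/dt = Q(C_in − C) ⇒ τ = V/Q = 15.9695 h.
C(t) = C_in + (C₀ − C_in) e^(−t/τ). Set C = 2.175 and solve for t:
e^(−t/τ) = (C − C_in)/(C₀ − C_in) = (2.175 − 2.332)/(0.09589 − 2.332) = 0.0702112
t = −τ ln(…) = 15.9695 × 2.65625 = 42.4189 h.

42.42 h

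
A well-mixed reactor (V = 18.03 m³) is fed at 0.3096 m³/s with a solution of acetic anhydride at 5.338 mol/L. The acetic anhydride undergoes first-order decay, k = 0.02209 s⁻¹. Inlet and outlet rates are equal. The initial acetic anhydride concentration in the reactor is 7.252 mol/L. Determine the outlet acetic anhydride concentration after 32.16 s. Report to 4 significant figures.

3.726 mol/L

Species balance: V dC/dt = Q C_in − Q C − k V C.
This is linear with rate a = Q/V + k = 0.0392614 s⁻¹.
C_ss = Q C_in/(Q + kV) = 2.33463 mol/L; C(t) = C_ss + (C₀ − C_ss) e^(−a t).
C(32.16) = 2.33463 + (4.91737)·e^(−0.0392614·32.16) = 2.33463 + (4.91737)·0.282904 = 3.72578 mol/L.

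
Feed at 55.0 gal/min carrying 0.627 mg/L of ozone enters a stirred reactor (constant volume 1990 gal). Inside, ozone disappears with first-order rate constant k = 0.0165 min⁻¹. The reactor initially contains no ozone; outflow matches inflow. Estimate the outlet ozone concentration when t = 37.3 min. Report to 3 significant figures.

0.317 mg/L

Species balance: V dC/dt = Q C_in − Q C − k V C.
This is linear with rate a = Q/V + k = 0.044138 min⁻¹.
C_ss = Q C_in/(Q + kV) = 0.39261 mg/L; C(t) = C_ss + (C₀ − C_ss) e^(−a t).
C(37.3) = 0.39261 + (-0.39261)·e^(−0.044138·37.3) = 0.39261 + (-0.39261)·0.19275 = 0.31693 mg/L.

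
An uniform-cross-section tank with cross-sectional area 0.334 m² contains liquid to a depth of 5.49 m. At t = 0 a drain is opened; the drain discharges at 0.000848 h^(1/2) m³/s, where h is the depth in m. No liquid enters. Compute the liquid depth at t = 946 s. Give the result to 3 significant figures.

1.30 m

With no inflow, A dh/dt = −0.000848 √h.
∫ h^(−1/2) dh = −(0.000848/A) ∫ dt, giving 2√h = 2√h₀ − (0.000848/A) t.
√h = √5.49 − 0.000848·946/(2·0.334) = 2.3431 − 1.2009 = 1.1422.
h = 1.1422² = 1.3045 m.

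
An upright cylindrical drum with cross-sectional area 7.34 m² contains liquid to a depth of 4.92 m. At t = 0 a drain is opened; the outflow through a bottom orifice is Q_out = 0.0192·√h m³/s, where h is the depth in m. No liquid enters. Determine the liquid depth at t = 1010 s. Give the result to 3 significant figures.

0.805 m

Unsteady balance on liquid volume: A dh/dt = −0.0192 √h.
Separate and integrate: 2(√h − √h₀) = −(0.0192/A) t.
√h = √4.92 − 0.0192·1010/(2·7.34) = 2.2181 − 1.3210 = 0.89713.
h = 0.89713² = 0.80484 m.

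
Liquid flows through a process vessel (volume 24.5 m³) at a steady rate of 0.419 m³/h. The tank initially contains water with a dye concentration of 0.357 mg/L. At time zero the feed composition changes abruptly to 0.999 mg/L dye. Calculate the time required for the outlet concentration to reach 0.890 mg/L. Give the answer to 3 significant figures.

Species balance: V dC/dt = Q(C_in − C) ⇒ τ = V/Q = 58.473 h.
C(t) = C_in + (C₀ − C_in) e^(−t/τ). Set C = 0.890 and solve for t:
e^(−t/τ) = (C − C_in)/(C₀ − C_in) = (0.890 − 0.999)/(0.357 − 0.999) = 0.16978
t = −τ ln(…) = 58.473 × 1.7732 = 103.69 h.

104 h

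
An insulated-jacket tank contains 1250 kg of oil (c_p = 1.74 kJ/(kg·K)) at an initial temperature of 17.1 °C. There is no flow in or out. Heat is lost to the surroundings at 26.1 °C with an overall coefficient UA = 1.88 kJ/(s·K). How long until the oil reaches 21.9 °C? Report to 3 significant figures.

882 s

Lumped-capacitance energy balance: M c_p dT/dt = UA(T_amb − T).
τ = M c_p/UA = 1156.9 s; T_ss = T_amb = 26.100 °C.
T(t) = T_ss + (T₀ − T_ss)e^(−t/τ); set T = 21.9:
t = −τ ln[(T − T_ss)/(T₀ − T_ss)] = −1156.9 · ln(0.46667) = 881.73 s.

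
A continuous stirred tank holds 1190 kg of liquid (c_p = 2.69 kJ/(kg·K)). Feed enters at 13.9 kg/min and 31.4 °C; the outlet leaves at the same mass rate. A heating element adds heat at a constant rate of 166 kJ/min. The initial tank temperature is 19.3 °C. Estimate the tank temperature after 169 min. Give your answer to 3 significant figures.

33.5 °C

Heat balance on the well-mixed liquid: M c_p dT/dt = ṁ c_p (T_in − T) + 166.
τ = M/ṁ = 85.612 min; T_ss = T_in + Q̇/(ṁ c_p) = 31.4 + 166/(13.9·2.69) = 35.840 °C.
Solution: T(t) = T_ss + (T₀ − T_ss) e^(−t/τ).
T(169) = 35.840 + (-16.540)·e^(−169/85.612) = 35.840 + (-16.540)·0.13890 = 33.542 °C.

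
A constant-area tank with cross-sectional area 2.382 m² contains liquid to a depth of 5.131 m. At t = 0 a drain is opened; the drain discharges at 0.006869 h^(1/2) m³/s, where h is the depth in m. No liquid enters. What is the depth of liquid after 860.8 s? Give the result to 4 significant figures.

A dh/dt = −Q_out = −0.006869 √h.
∫ h^(−1/2) dh = −(0.006869/A) ∫ dt, giving 2√h = 2√h₀ − (0.006869/A) t.
√h = √5.131 − 0.006869·860.8/(2·2.382) = 2.26517 − 1.24115 = 1.02402.
h = 1.02402² = 1.04862 m.

1.049 m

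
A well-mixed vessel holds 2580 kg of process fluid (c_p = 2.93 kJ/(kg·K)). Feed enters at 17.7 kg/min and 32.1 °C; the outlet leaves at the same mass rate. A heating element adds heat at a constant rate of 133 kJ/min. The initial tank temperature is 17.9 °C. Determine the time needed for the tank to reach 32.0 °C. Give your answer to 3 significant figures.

268 min

Unsteady energy balance on the tank contents: M c_p dT/dt = ṁ c_p (T_in − T) + 133.
τ = M/ṁ = 145.76 min; T_ss = T_in + Q̇/(ṁ c_p) = 34.665 °C.
T(t) = T_ss + (T₀ − T_ss) e^(−t/τ). Set T = 32.0:
e^(−t/τ) = (32.0 − 34.665)/(17.9 − 34.665) = 0.15894
t = −145.76 · ln(0.15894) = 268.09 min.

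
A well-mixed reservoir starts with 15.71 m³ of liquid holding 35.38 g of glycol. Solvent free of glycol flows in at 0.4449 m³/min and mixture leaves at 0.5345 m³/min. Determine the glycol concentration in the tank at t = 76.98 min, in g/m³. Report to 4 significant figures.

0.1276 g/m³

Total volume: dV/dt = Q_in − Q_out = -0.0896000 m³/min, so V(t) = 15.71 − 0.0896000 t and V(76.98) = 8.81259 m³.
Species balance (pure solvent in): dm/dt = −Q_out · m/V(t).
Separate: dm/m = −Q_out dt/V(t) ⇒ ln(m/m₀) = −(Q_out/(Q_in−Q_out)) ln(V/V₀).
m = m₀ (V₀/V)^(Q_out/(Q_in−Q_out)) = 35.38 × (15.71/8.81259)^(-5.96540) = 1.12463 g.
C = m/V = 1.12463/8.81259 = 0.127616 g/m³.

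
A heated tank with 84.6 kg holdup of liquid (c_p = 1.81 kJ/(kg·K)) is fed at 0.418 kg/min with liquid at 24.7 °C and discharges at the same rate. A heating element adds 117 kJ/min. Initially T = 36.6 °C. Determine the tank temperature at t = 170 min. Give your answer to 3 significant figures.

M c_p dT/dt = ṁ c_p (T_in − T) + Q̇.
Rearrange: dT/dt = (T_ss − T)/τ with τ = M/ṁ = 202.39 min and T_ss = T_in + Q̇/(ṁ c_p) = 179.34 °C.
Solution: T(t) = T_ss + (T₀ − T_ss) e^(−t/τ).
T(170) = 179.34 + (-142.74)·e^(−170/202.39) = 179.34 + (-142.74)·0.43173 = 117.72 °C.

118 °C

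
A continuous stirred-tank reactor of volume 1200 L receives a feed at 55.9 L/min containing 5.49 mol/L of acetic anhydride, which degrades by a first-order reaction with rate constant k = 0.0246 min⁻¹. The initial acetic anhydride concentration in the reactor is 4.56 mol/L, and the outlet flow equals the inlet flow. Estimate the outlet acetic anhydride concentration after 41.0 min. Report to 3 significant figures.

Accumulation = in − out − consumed: V dC/dt = Q C_in − Q C − k V C.
This is linear with rate a = Q/V + k = 0.071183 min⁻¹.
C_ss = Q C_in/(Q + kV) = 3.5927 mol/L; C(t) = C_ss + (C₀ − C_ss) e^(−a t).
C(41.0) = 3.5927 + (0.96727)·e^(−0.071183·41.0) = 3.5927 + (0.96727)·0.054014 = 3.6450 mol/L.

3.64 mol/L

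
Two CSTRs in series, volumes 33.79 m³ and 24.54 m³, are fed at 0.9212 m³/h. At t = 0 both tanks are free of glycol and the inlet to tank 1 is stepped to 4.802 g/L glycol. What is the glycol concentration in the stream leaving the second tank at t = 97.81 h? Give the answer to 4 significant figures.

3.907 g/L

Each tank obeys Vᵢ dCᵢ/dt = Q(Cᵢ₋₁ − Cᵢ), so τᵢ = Vᵢ/Q.
τ₁ = 33.79/0.9212 = 36.6804 h; τ₂ = 24.54/0.9212 = 26.6392 h.
Tank 1: C₁ = C_in(1 − e^(−t/τ₁)). Tank 2 (τ₁ ≠ τ₂): C₂ = C_in[1 − (τ₁ e^(−t/τ₁) − τ₂ e^(−t/τ₂))/(τ₁ − τ₂)].
At t = 97.81: e^(−t/τ₁) = 0.0694919, e^(−t/τ₂) = 0.0254342.
C₂ = 4.802·[1 − (36.6804·0.0694919 − 26.6392·0.0254342)/(10.0413)] = 4.802·0.813624 = 3.90702 g/L.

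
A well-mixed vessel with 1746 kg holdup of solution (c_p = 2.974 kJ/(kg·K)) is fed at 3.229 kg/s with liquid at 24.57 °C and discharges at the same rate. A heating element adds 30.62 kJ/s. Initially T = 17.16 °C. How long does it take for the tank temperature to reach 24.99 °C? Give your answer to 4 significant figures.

Heat balance on the well-mixed liquid: M c_p dT/dt = ṁ c_p (T_in − T) + 30.62.
τ = M/ṁ = 540.725 s; T_ss = T_in + Q̇/(ṁ c_p) = 27.7586 °C.
T(t) = T_ss + (T₀ − T_ss) e^(−t/τ). Set T = 24.99:
e^(−t/τ) = (24.99 − 27.7586)/(17.16 − 27.7586) = 0.261221
t = −540.725 · ln(0.261221) = 725.862 s.

725.9 s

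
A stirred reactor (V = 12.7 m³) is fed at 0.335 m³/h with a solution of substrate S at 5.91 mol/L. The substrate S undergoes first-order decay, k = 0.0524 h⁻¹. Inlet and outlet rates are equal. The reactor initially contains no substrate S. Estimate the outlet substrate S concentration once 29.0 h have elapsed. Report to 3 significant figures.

1.78 mol/L

V dC/dt = Q(C_in − C) − k V C.
This is linear with rate a = Q/V + k = 0.078778 h⁻¹.
C_ss = Q C_in/(Q + kV) = 1.9789 mol/L; C(t) = C_ss + (C₀ − C_ss) e^(−a t).
C(29.0) = 1.9789 + (-1.9789)·e^(−0.078778·29.0) = 1.9789 + (-1.9789)·0.10182 = 1.7774 mol/L.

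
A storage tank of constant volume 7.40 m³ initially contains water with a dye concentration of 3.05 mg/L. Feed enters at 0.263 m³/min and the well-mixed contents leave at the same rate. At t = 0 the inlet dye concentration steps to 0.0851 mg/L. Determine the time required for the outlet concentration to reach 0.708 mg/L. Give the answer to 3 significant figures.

43.9 min

Accumulation = in − out for the solute gives V dC/dt = Q(C_in − C), so τ = V/Q = 28.137 min.
C(t) = C_in + (C₀ − C_in) e^(−t/τ). Set C = 0.708 and solve for t:
e^(−t/τ) = (C − C_in)/(C₀ − C_in) = (0.708 − 0.0851)/(3.05 − 0.0851) = 0.21009
t = −τ ln(…) = 28.137 × 1.5602 = 43.900 min.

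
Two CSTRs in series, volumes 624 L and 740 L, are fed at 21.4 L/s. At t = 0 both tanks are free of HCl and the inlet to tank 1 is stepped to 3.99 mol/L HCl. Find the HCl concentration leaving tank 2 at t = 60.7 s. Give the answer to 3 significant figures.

2.27 mol/L

Species balance on tank i: dCᵢ/dt = (Cᵢ₋₁ − Cᵢ)/τᵢ with τᵢ = Vᵢ/Q.
τ₁ = 624/21.4 = 29.159 s; τ₂ = 740/21.4 = 34.579 s.
Solving the cascade with C₁(0)=C₂(0)=0 gives C₂(t) = C_in[1 − (τ₁ e^(−t/τ₁) − τ₂ e^(−t/τ₂))/(τ₁ − τ₂)].
At t = 60.7: e^(−t/τ₁) = 0.12472, e^(−t/τ₂) = 0.17284.
C₂ = 3.99·[1 − (29.159·0.12472 − 34.579·0.17284)/(-5.4206)] = 3.99·0.56829 = 2.2675 mol/L.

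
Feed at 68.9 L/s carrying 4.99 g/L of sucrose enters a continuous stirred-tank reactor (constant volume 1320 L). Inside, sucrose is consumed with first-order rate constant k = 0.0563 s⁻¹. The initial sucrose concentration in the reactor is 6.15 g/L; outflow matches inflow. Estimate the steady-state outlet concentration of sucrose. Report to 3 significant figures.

2.40 g/L

Species balance: V dC/dt = Q C_in − Q C − k V C.
At steady state: 0 = Q C_in − (Q + kV) C_ss, so C_ss = Q C_in/(Q + kV).
C_ss = 68.9·4.99/(68.9 + 0.0563·1320) = 343.81/143.22 = 2.4006 g/L.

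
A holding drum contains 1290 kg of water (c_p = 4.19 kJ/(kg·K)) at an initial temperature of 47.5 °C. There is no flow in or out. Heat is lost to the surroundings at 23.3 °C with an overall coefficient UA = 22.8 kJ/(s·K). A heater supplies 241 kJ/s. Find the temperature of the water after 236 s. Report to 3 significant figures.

38.9 °C

Lumped-capacitance energy balance: M c_p dT/dt = UA(T_amb − T) + Q̇.
dT/dt = (T_ss − T)/τ with T_ss = T_amb + Q̇/UA = 23.3 + 241/22.8 = 33.870 °C, τ = M c_p/UA = 1290·4.19/22.8 = 237.07 s.
Solution: T(t) = T_ss + (T₀ − T_ss) e^(−t/τ).
T(236) = 33.870 + (13.630)·0.36954 = 38.907 °C.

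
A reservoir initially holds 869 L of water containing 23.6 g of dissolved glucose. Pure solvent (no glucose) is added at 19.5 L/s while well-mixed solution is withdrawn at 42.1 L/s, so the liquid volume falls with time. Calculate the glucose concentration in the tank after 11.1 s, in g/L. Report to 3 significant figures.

Let m(t) be the amount of glucose. Volume: V(t) = V₀ + (Q_in − Q_out) t = 869 − 22.600 t; V(11.1) = 618.14 L.
Solute balance: dm/dt = 0 − Q_out C = −Q_out m/V(t).
dm/m = −Q_out dt/(V₀ − 22.600 t); integrating gives ln(m/m₀) = −(Q_out/(Q_in−Q_out)) ln(V/V₀).
m = m₀ (V₀/V)^(Q_out/(Q_in−Q_out)) = 23.6 × (869/618.14)^(-1.8628) = 12.512 g.
C = m/V = 12.512/618.14 = 0.020242 g/L.

0.0202 g/L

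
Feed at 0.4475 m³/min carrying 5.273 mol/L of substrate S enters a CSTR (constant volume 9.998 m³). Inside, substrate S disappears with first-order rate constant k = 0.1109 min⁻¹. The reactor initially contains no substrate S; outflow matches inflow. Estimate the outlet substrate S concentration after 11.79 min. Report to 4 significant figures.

1.274 mol/L

Accumulation = in − out − consumed: V dC/dt = Q C_in − Q C − k V C.
This is linear with rate a = Q/V + k = 0.155659 min⁻¹.
C_ss = Q C_in/(Q + kV) = 1.51622 mol/L; C(t) = C_ss + (C₀ − C_ss) e^(−a t).
C(11.79) = 1.51622 + (-1.51622)·e^(−0.155659·11.79) = 1.51622 + (-1.51622)·0.159579 = 1.27427 mol/L.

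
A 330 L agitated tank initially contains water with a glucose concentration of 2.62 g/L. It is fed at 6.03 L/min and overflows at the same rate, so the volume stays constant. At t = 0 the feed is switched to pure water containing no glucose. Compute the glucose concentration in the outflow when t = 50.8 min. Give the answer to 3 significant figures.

1.04 g/L

Mass balance on the solute (V constant): V dC/dt = Q(C_in − C).
Time constant τ = V/Q = 330/6.03 = 54.726 min.
C approaches C_in exponentially: C(t) = C_in + (C₀ − C_in) e^(−t/τ).
C(50.8) = 0 + (2.62 − 0)·e^(−50.8/54.726) = 0 + (2.6200)·0.39524 = 1.0355 g/L.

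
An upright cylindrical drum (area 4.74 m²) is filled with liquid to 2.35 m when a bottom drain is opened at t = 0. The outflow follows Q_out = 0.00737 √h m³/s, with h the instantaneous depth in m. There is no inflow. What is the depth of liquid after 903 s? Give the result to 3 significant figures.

0.690 m

With no inflow, A dh/dt = −0.00737 √h.
Separate and integrate: 2(√h − √h₀) = −(0.00737/A) t.
√h = √2.35 − 0.00737·903/(2·4.74) = 1.5330 − 0.70202 = 0.83096.
h = 0.83096² = 0.69049 m.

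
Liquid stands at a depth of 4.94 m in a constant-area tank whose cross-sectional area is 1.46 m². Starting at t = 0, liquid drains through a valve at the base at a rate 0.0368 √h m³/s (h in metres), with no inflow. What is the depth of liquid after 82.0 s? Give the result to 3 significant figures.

Unsteady balance on liquid volume: A dh/dt = −0.0368 √h.
∫ h^(−1/2) dh = −(0.0368/A) ∫ dt, giving 2√h = 2√h₀ − (0.0368/A) t.
√h = √4.94 − 0.0368·82.0/(2·1.46) = 2.2226 − 1.0334 = 1.1892.
h = 1.1892² = 1.4142 m.

1.41 m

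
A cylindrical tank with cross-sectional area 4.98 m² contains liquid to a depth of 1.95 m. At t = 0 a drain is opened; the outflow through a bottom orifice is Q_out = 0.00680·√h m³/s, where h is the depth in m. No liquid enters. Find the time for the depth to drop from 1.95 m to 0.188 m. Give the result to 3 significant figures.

Accumulation of liquid (constant cross-section A): A dh/dt = −0.00680 √h.
∫ h^(−1/2) dh = −(0.00680/A) ∫ dt, giving 2√h = 2√h₀ − (0.00680/A) t.
t = 2A(√h₀ − √h)/0.00680 = 2·4.98·(√1.95 − √0.188)/0.00680
  = 9.9600 × (1.3964 − 0.43359) / 0.00680 = 1410.3 s.

1410 s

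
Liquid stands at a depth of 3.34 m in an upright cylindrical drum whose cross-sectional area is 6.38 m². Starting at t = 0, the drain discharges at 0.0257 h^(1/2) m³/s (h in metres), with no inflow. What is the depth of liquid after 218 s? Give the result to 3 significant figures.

Accumulation of liquid (constant cross-section A): A dh/dt = −0.0257 √h.
∫ h^(−1/2) dh = −(0.0257/A) ∫ dt, giving 2√h = 2√h₀ − (0.0257/A) t.
√h = √3.34 − 0.0257·218/(2·6.38) = 1.8276 − 0.43908 = 1.3885.
h = 1.3885² = 1.9279 m.

1.93 m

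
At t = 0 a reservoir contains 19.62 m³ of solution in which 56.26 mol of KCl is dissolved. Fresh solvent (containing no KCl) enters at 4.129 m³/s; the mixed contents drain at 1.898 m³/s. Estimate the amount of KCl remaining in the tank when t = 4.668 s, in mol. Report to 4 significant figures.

Total volume: dV/dt = Q_in − Q_out = 2.23100 m³/s, so V(t) = 19.62 + 2.23100 t and V(4.668) = 30.0343 m³.
No KCl enters, so dm/dt = −Q_out · (m/V).
dm/m = −Q_out dt/(V₀ + 2.23100 t); integrating gives ln(m/m₀) = −(Q_out/(Q_in−Q_out)) ln(V/V₀).
m = m₀ (V₀/V)^(Q_out/(Q_in−Q_out)) = 56.26 × (19.62/30.0343)^(0.850740) = 39.1636 mol.

39.16 mol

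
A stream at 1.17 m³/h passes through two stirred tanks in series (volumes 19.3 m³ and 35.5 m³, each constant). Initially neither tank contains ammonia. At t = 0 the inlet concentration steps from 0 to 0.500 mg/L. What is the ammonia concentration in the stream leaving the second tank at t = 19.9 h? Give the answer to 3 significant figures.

0.110 mg/L

Species balance on tank i: dCᵢ/dt = (Cᵢ₋₁ − Cᵢ)/τᵢ with τᵢ = Vᵢ/Q.
τ₁ = 19.3/1.17 = 16.496 h; τ₂ = 35.5/1.17 = 30.342 h.
Tank 1: C₁ = C_in(1 − e^(−t/τ₁)). Tank 2 (τ₁ ≠ τ₂): C₂ = C_in[1 − (τ₁ e^(−t/τ₁) − τ₂ e^(−t/τ₂))/(τ₁ − τ₂)].
At t = 19.9: e^(−t/τ₁) = 0.29928, e^(−t/τ₂) = 0.51900.
C₂ = 0.500·[1 − (16.496·0.29928 − 30.342·0.51900)/(-13.846)] = 0.500·0.21924 = 0.10962 mg/L.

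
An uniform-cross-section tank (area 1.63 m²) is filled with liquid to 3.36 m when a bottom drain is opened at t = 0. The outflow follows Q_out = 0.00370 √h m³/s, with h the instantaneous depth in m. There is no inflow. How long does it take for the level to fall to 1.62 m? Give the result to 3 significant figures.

With no inflow, A dh/dt = −0.00370 √h.
∫ h^(−1/2) dh = −(0.00370/A) ∫ dt, giving 2√h = 2√h₀ − (0.00370/A) t.
t = 2A(√h₀ − √h)/0.00370 = 2·1.63·(√3.36 − √1.62)/0.00370
  = 3.2600 × (1.8330 − 1.2728) / 0.00370 = 493.62 s.

494 s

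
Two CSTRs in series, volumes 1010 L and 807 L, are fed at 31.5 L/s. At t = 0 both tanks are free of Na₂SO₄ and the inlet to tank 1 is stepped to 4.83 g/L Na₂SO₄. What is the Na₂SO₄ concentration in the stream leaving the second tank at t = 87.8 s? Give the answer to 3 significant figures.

Each tank obeys Vᵢ dCᵢ/dt = Q(Cᵢ₋₁ − Cᵢ), so τᵢ = Vᵢ/Q.
τ₁ = 1010/31.5 = 32.063 s; τ₂ = 807/31.5 = 25.619 s.
Solving the cascade with C₁(0)=C₂(0)=0 gives C₂(t) = C_in[1 − (τ₁ e^(−t/τ₁) − τ₂ e^(−t/τ₂))/(τ₁ − τ₂)].
At t = 87.8: e^(−t/τ₁) = 0.064679, e^(−t/τ₂) = 0.032480.
C₂ = 4.83·[1 − (32.063·0.064679 − 25.619·0.032480)/(6.4444)] = 4.83·0.80732 = 3.8993 g/L.

3.90 g/L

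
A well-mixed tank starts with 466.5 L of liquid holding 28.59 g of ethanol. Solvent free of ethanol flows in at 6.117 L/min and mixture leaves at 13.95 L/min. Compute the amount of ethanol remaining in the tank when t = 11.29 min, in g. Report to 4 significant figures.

Total volume: dV/dt = Q_in − Q_out = -7.83300 L/min, so V(t) = 466.5 − 7.83300 t and V(11.29) = 378.065 L.
No ethanol enters, so dm/dt = −Q_out · (m/V).
dm/m = −Q_out dt/(V₀ − 7.83300 t); integrating gives ln(m/m₀) = −(Q_out/(Q_in−Q_out)) ln(V/V₀).
m = m₀ (V₀/V)^(Q_out/(Q_in−Q_out)) = 28.59 × (466.5/378.065)^(-1.78093) = 19.6627 g.

19.66 g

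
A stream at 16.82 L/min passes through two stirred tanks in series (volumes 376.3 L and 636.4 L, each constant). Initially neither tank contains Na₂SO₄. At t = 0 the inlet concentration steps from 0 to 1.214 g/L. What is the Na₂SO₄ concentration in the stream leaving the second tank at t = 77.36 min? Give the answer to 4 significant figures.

0.8849 g/L

Each tank obeys Vᵢ dCᵢ/dt = Q(Cᵢ₋₁ − Cᵢ), so τᵢ = Vᵢ/Q.
τ₁ = 376.3/16.82 = 22.3722 min; τ₂ = 636.4/16.82 = 37.8359 min.
Solving the cascade with C₁(0)=C₂(0)=0 gives C₂(t) = C_in[1 − (τ₁ e^(−t/τ₁) − τ₂ e^(−t/τ₂))/(τ₁ − τ₂)].
At t = 77.36: e^(−t/τ₁) = 0.0314969, e^(−t/τ₂) = 0.129430.
C₂ = 1.214·[1 − (22.3722·0.0314969 − 37.8359·0.129430)/(-15.4637)] = 1.214·0.728886 = 0.884868 g/L.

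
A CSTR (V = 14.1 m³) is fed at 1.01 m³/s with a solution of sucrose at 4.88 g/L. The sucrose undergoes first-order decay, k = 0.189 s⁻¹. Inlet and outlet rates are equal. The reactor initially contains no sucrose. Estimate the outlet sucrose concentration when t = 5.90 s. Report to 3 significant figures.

Accumulation = in − out − consumed: V dC/dt = Q C_in − Q C − k V C.
This is linear with rate a = Q/V + k = 0.26063 s⁻¹.
C_ss = Q C_in/(Q + kV) = 1.3412 g/L; C(t) = C_ss + (C₀ − C_ss) e^(−a t).
C(5.90) = 1.3412 + (-1.3412)·e^(−0.26063·5.90) = 1.3412 + (-1.3412)·0.21487 = 1.0530 g/L.

1.05 g/L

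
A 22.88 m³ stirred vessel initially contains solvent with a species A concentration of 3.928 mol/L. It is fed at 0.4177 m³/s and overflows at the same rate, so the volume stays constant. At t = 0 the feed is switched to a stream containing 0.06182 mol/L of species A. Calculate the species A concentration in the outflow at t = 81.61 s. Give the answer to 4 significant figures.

0.9333 mol/L

Transient balance on the dissolved component: V dC/dt = Q(C_in − C).
Rewrite as dC/dt + C/τ = C_in/τ, τ = V/Q = 54.7762 s.
C approaches C_in exponentially: C(t) = C_in + (C₀ − C_in) e^(−t/τ).
C(81.61) = 0.06182 + (3.928 − 0.06182)·e^(−81.61/54.7762) = 0.06182 + (3.86618)·0.225399 = 0.933254 mol/L.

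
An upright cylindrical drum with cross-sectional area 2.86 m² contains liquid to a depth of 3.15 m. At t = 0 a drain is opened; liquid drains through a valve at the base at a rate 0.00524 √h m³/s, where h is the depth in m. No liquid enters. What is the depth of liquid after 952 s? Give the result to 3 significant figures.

A dh/dt = −Q_out = −0.00524 √h.
This is separable: 2 d(√h)/dt = −0.00524/A, so √h = √h₀ − (0.00524/(2A)) t.
√h = √3.15 − 0.00524·952/(2·2.86) = 1.7748 − 0.87211 = 0.90271.
h = 0.90271² = 0.81489 m.

0.815 m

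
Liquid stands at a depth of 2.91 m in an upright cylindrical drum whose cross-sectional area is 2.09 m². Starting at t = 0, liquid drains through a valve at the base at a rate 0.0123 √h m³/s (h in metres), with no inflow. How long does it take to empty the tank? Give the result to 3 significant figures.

A dh/dt = −Q_out = −0.0123 √h.
∫ h^(−1/2) dh = −(0.0123/A) ∫ dt, giving 2√h = 2√h₀ − (0.0123/A) t.
Set h = 0: 2√h₀ = (0.0123/A) t_empty ⇒ t_empty = 2A√h₀/0.0123.
t_empty = 2·2.09·√2.91/0.0123 = 4.1800·1.7059/0.0123 = 579.72 s.

580 s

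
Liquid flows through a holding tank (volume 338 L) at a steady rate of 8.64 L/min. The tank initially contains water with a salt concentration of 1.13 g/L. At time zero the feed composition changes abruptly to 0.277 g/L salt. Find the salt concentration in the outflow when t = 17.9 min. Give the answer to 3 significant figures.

0.817 g/L

Accumulation = in − out for the solute gives V dC/dt = Q(C_in − C).
Time constant τ = V/Q = 338/8.64 = 39.120 min.
This is linear first-order; C(t) = C_in + (C₀ − C_in) e^(−t/τ).
C(17.9) = 0.277 + (1.13 − 0.277)·e^(−17.9/39.120) = 0.277 + (0.85300)·0.63282 = 0.81680 g/L.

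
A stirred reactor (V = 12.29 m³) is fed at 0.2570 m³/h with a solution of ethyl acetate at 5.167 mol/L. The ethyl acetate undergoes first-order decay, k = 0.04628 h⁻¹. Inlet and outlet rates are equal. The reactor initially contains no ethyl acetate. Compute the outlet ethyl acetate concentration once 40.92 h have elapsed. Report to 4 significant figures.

Species balance: V dC/dt = Q C_in − Q C − k V C.
dC/dt = (Q/V) C_in − (Q/V + k) C; effective rate a = Q/V + k = 0.0209113 + 0.04628 = 0.0671913 h⁻¹.
C_ss = Q C_in/(Q + kV) = 1.60808 mol/L; C(t) = C_ss + (C₀ − C_ss) e^(−a t).
C(40.92) = 1.60808 + (-1.60808)·e^(−0.0671913·40.92) = 1.60808 + (-1.60808)·0.0639619 = 1.50522 mol/L.

1.505 mol/L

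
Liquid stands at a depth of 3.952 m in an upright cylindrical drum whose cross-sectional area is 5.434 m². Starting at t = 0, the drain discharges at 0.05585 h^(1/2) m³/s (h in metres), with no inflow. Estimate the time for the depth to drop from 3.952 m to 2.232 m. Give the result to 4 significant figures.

Accumulation of liquid (constant cross-section A): A dh/dt = −0.05585 √h.
Separate and integrate: 2(√h − √h₀) = −(0.05585/A) t.
t = 2A(√h₀ − √h)/0.05585 = 2·5.434·(√3.952 − √2.232)/0.05585
  = 10.8680 × (1.98796 − 1.49399) / 0.05585 = 96.1241 s.

96.12 s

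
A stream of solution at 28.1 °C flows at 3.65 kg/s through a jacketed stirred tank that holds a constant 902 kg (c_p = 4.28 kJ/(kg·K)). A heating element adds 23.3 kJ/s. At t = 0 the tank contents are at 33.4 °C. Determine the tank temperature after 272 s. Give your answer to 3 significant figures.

Energy balance: M c_p dT/dt = ṁ c_p (T_in − T) + 23.3.
Rearrange: dT/dt = (T_ss − T)/τ with τ = M/ṁ = 247.12 s and T_ss = T_in + Q̇/(ṁ c_p) = 29.591 °C.
T approaches T_ss exponentially: T(t) = T_ss + (T₀ − T_ss) e^(−t/τ).
T(272) = 29.591 + (3.8085)·e^(−272/247.12) = 29.591 + (3.8085)·0.33265 = 30.858 °C.

30.9 °C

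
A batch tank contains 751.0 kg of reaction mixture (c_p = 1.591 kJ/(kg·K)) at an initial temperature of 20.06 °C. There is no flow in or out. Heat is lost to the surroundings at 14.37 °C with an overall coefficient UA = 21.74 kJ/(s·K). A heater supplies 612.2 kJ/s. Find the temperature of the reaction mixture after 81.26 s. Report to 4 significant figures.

37.41 °C

Energy balance: M c_p dT/dt = −UA(T − T_amb) + Q̇.
dT/dt = (T_ss − T)/τ with T_ss = T_amb + Q̇/UA = 14.37 + 612.2/21.74 = 42.5301 °C, τ = M c_p/UA = 751.0·1.591/21.74 = 54.9605 s.
Integrating: T(t) = T_ss + (T₀ − T_ss) e^(−t/τ).
T(81.26) = 42.5301 + (-22.4701)·0.227976 = 37.4074 °C.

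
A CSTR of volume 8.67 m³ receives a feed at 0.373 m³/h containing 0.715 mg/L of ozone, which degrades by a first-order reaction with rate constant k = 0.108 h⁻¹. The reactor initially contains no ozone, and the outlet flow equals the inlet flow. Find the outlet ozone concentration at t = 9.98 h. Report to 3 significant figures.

0.159 mg/L

V dC/dt = Q(C_in − C) − k V C.
dC/dt = (Q/V) C_in − (Q/V + k) C; effective rate a = Q/V + k = 0.043022 + 0.108 = 0.15102 h⁻¹.
C_ss = Q C_in/(Q + kV) = 0.20368 mg/L; C(t) = C_ss + (C₀ − C_ss) e^(−a t).
C(9.98) = 0.20368 + (-0.20368)·e^(−0.15102·9.98) = 0.20368 + (-0.20368)·0.22153 = 0.15856 mg/L.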